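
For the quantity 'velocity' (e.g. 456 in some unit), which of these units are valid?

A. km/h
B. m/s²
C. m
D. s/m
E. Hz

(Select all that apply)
A

velocity has SI base units: m / s

Checking each option against m / s:
  A. km/h: ✓ matches
  B. m/s²: ✗ does not match
  C. m: ✗ does not match
  D. s/m: ✗ does not match
  E. Hz: ✗ does not match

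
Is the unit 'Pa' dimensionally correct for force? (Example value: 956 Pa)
No

force has SI base units: kg * m / s^2
Pa does NOT reduce to kg * m / s^2; a valid unit for force would be e.g. N.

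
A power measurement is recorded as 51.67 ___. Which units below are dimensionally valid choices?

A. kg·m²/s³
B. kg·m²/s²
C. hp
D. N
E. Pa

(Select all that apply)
A, C

power has SI base units: kg * m^2 / s^3

Checking each option against kg * m^2 / s^3:
  A. kg·m²/s³: ✓ matches
  B. kg·m²/s²: ✗ does not match
  C. hp: ✓ matches
  D. N: ✗ does not match
  E. Pa: ✗ does not match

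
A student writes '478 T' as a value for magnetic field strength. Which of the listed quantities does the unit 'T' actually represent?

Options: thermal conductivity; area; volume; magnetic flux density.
magnetic flux density

magnetic field strength should have units dimensionally equivalent to A / m (e.g. A/m).
The given unit 'T' reduces to kg / (A * s^2). Of the listed options, that is the dimensionality of magnetic flux density.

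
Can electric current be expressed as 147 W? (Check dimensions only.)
No

electric current has SI base units: A
W does NOT reduce to A; a valid unit for electric current would be e.g. A.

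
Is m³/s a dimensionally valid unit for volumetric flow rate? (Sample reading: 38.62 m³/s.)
Yes

volumetric flow rate has SI base units: m^3 / s
m³/s reduces to the same SI base units, so it is a valid unit for volumetric flow rate.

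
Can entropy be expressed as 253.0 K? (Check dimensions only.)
No

entropy has SI base units: kg * m^2 / (s^2 * K)
K does NOT reduce to kg * m^2 / (s^2 * K); a valid unit for entropy would be e.g. J/K.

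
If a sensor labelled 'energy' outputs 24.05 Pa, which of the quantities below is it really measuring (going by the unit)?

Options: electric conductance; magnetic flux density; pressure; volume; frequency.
pressure

energy should have units dimensionally equivalent to kg * m^2 / s^2 (e.g. J).
The given unit 'Pa' reduces to kg / (m * s^2). Of the listed options, that is the dimensionality of pressure.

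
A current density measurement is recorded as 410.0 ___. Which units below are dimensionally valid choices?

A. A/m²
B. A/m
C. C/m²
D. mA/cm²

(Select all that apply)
A, D

current density has SI base units: A / m^2

Checking each option against A / m^2:
  A. A/m²: ✓ matches
  B. A/m: ✗ does not match
  C. C/m²: ✗ does not match
  D. mA/cm²: ✓ matches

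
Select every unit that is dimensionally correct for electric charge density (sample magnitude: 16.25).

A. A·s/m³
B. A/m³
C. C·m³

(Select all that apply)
A

electric charge density has SI base units: A * s / m^3

Checking each option against A * s / m^3:
  A. A·s/m³: ✓ matches
  B. A/m³: ✗ does not match
  C. C·m³: ✗ does not match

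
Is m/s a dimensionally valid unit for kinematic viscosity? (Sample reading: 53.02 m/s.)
No

kinematic viscosity has SI base units: m^2 / s
m/s does NOT reduce to m^2 / s; a valid unit for kinematic viscosity would be e.g. m²/s.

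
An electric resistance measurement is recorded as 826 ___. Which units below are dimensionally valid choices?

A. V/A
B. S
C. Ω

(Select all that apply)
A, C

electric resistance has SI base units: kg * m^2 / (A^2 * s^3)

Checking each option against kg * m^2 / (A^2 * s^3):
  A. V/A: ✓ matches
  B. S: ✗ does not match
  C. Ω: ✓ matches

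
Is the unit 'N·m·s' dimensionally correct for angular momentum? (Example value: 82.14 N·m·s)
Yes

angular momentum has SI base units: kg * m^2 / s
N·m·s reduces to the same SI base units, so it is a valid unit for angular momentum.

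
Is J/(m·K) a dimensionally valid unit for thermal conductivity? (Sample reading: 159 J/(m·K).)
No

thermal conductivity has SI base units: kg * m / (s^3 * K)
J/(m·K) does NOT reduce to kg * m / (s^3 * K); a valid unit for thermal conductivity would be e.g. W/(m·K).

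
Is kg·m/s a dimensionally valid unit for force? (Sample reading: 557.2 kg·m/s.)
No

force has SI base units: kg * m / s^2
kg·m/s does NOT reduce to kg * m / s^2; a valid unit for force would be e.g. N.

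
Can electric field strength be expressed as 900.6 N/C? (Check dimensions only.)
Yes

electric field strength has SI base units: kg * m / (A * s^3)
N/C reduces to the same SI base units, so it is a valid unit for electric field strength.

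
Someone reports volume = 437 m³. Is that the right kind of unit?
Yes

volume has SI base units: m^3
m³ reduces to the same SI base units, so it is a valid unit for volume.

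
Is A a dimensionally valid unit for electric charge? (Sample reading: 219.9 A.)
No

electric charge has SI base units: A * s
A does NOT reduce to A * s; a valid unit for electric charge would be e.g. C.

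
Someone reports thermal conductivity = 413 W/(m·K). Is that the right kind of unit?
Yes

thermal conductivity has SI base units: kg * m / (s^3 * K)
W/(m·K) reduces to the same SI base units, so it is a valid unit for thermal conductivity.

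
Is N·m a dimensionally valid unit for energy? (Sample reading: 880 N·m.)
Yes

energy has SI base units: kg * m^2 / s^2
N·m reduces to the same SI base units, so it is a valid unit for energy.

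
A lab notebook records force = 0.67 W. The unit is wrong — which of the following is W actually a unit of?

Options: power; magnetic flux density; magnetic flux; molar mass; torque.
power

force should have units dimensionally equivalent to kg * m / s^2 (e.g. N).
The given unit 'W' reduces to kg * m^2 / s^3. Of the listed options, that is the dimensionality of power.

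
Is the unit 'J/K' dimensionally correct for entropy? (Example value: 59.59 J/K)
Yes

entropy has SI base units: kg * m^2 / (s^2 * K)
J/K reduces to the same SI base units, so it is a valid unit for entropy.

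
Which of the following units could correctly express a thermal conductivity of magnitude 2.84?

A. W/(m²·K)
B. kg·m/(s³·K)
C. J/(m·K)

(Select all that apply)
B

thermal conductivity has SI base units: kg * m / (s^3 * K)

Checking each option against kg * m / (s^3 * K):
  A. W/(m²·K): ✗ does not match
  B. kg·m/(s³·K): ✓ matches
  C. J/(m·K): ✗ does not match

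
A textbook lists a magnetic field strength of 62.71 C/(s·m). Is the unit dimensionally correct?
Yes

magnetic field strength has SI base units: A / m
C/(s·m) reduces to the same SI base units, so it is a valid unit for magnetic field strength.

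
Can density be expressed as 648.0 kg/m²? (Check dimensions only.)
No

density has SI base units: kg / m^3
kg/m² does NOT reduce to kg / m^3; a valid unit for density would be e.g. kg/m³.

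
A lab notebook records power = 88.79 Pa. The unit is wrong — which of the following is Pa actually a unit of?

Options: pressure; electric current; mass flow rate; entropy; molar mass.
pressure

power should have units dimensionally equivalent to kg * m^2 / s^3 (e.g. W).
The given unit 'Pa' reduces to kg / (m * s^2). Of the listed options, that is the dimensionality of pressure.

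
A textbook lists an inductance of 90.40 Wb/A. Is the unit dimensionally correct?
Yes

inductance has SI base units: kg * m^2 / (A^2 * s^2)
Wb/A reduces to the same SI base units, so it is a valid unit for inductance.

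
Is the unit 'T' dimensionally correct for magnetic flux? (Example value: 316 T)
No

magnetic flux has SI base units: kg * m^2 / (A * s^2)
T does NOT reduce to kg * m^2 / (A * s^2); a valid unit for magnetic flux would be e.g. Wb.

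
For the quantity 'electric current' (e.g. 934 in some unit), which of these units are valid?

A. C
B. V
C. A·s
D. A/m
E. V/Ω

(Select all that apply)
E

electric current has SI base units: A

Checking each option against A:
  A. C: ✗ does not match
  B. V: ✗ does not match
  C. A·s: ✗ does not match
  D. A/m: ✗ does not match
  E. V/Ω: ✓ matches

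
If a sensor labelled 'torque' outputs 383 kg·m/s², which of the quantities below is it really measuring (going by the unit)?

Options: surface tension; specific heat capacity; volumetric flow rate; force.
force

torque should have units dimensionally equivalent to kg * m^2 / s^2 (e.g. N·m).
The given unit 'kg·m/s²' reduces to kg * m / s^2. Of the listed options, that is the dimensionality of force.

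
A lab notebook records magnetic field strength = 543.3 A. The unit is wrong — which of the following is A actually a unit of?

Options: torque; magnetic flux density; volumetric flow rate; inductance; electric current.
electric current

magnetic field strength should have units dimensionally equivalent to A / m (e.g. A/m).
The given unit 'A' reduces to A. Of the listed options, that is the dimensionality of electric current.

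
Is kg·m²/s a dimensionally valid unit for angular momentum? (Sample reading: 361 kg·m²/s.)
Yes

angular momentum has SI base units: kg * m^2 / s
kg·m²/s reduces to the same SI base units, so it is a valid unit for angular momentum.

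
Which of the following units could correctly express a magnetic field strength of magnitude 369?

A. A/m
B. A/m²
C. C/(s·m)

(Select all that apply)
A, C

magnetic field strength has SI base units: A / m

Checking each option against A / m:
  A. A/m: ✓ matches
  B. A/m²: ✗ does not match
  C. C/(s·m): ✓ matches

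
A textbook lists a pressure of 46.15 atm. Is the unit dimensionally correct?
Yes

pressure has SI base units: kg / (m * s^2)
atm reduces to the same SI base units, so it is a valid unit for pressure.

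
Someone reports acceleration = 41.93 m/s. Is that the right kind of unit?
No

acceleration has SI base units: m / s^2
m/s does NOT reduce to m / s^2; a valid unit for acceleration would be e.g. m/s².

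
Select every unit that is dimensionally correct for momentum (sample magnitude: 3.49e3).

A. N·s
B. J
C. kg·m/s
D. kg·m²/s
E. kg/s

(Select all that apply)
A, C

momentum has SI base units: kg * m / s

Checking each option against kg * m / s:
  A. N·s: ✓ matches
  B. J: ✗ does not match
  C. kg·m/s: ✓ matches
  D. kg·m²/s: ✗ does not match
  E. kg/s: ✗ does not match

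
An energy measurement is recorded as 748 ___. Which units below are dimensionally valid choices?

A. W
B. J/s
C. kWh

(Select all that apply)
C

energy has SI base units: kg * m^2 / s^2

Checking each option against kg * m^2 / s^2:
  A. W: ✗ does not match
  B. J/s: ✗ does not match
  C. kWh: ✓ matches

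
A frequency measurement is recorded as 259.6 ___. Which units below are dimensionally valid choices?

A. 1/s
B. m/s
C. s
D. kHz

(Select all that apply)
A, D

frequency has SI base units: 1 / s

Checking each option against 1 / s:
  A. 1/s: ✓ matches
  B. m/s: ✗ does not match
  C. s: ✗ does not match
  D. kHz: ✓ matches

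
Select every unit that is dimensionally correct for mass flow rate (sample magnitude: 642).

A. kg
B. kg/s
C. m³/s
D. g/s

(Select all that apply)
B, D

mass flow rate has SI base units: kg / s

Checking each option against kg / s:
  A. kg: ✗ does not match
  B. kg/s: ✓ matches
  C. m³/s: ✗ does not match
  D. g/s: ✓ matches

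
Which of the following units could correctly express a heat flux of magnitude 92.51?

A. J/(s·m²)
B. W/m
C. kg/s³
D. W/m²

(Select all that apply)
A, C, D

heat flux has SI base units: kg / s^3

Checking each option against kg / s^3:
  A. J/(s·m²): ✓ matches
  B. W/m: ✗ does not match
  C. kg/s³: ✓ matches
  D. W/m²: ✓ matches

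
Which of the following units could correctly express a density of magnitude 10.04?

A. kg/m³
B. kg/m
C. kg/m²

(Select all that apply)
A

density has SI base units: kg / m^3

Checking each option against kg / m^3:
  A. kg/m³: ✓ matches
  B. kg/m: ✗ does not match
  C. kg/m²: ✗ does not match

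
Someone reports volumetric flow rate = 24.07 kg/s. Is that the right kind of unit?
No

volumetric flow rate has SI base units: m^3 / s
kg/s does NOT reduce to m^3 / s; a valid unit for volumetric flow rate would be e.g. m³/s.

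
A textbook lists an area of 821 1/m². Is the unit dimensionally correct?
No

area has SI base units: m^2
1/m² does NOT reduce to m^2; a valid unit for area would be e.g. m².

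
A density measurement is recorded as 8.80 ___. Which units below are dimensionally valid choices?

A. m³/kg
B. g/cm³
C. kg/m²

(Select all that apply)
B

density has SI base units: kg / m^3

Checking each option against kg / m^3:
  A. m³/kg: ✗ does not match
  B. g/cm³: ✓ matches
  C. kg/m²: ✗ does not match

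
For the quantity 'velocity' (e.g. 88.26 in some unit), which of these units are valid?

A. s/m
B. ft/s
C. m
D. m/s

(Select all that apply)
B, D

velocity has SI base units: m / s

Checking each option against m / s:
  A. s/m: ✗ does not match
  B. ft/s: ✓ matches
  C. m: ✗ does not match
  D. m/s: ✓ matches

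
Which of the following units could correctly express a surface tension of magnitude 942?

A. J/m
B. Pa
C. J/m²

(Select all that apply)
C

surface tension has SI base units: kg / s^2

Checking each option against kg / s^2:
  A. J/m: ✗ does not match
  B. Pa: ✗ does not match
  C. J/m²: ✓ matches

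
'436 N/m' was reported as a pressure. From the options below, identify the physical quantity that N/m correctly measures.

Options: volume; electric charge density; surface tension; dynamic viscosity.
surface tension

pressure should have units dimensionally equivalent to kg / (m * s^2) (e.g. Pa).
The given unit 'N/m' reduces to kg / s^2. Of the listed options, that is the dimensionality of surface tension.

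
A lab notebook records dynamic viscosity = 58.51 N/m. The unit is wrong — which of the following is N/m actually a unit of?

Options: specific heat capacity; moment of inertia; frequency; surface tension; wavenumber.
surface tension

dynamic viscosity should have units dimensionally equivalent to kg / (m * s) (e.g. Pa·s).
The given unit 'N/m' reduces to kg / s^2. Of the listed options, that is the dimensionality of surface tension.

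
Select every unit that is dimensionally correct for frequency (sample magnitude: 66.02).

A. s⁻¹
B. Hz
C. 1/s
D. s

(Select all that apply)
A, B, C

frequency has SI base units: 1 / s

Checking each option against 1 / s:
  A. s⁻¹: ✓ matches
  B. Hz: ✓ matches
  C. 1/s: ✓ matches
  D. s: ✗ does not match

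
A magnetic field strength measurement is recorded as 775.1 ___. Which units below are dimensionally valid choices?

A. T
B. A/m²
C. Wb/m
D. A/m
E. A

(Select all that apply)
D

magnetic field strength has SI base units: A / m

Checking each option against A / m:
  A. T: ✗ does not match
  B. A/m²: ✗ does not match
  C. Wb/m: ✗ does not match
  D. A/m: ✓ matches
  E. A: ✗ does not match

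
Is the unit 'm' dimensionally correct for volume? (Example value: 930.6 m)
No

volume has SI base units: m^3
m does NOT reduce to m^3; a valid unit for volume would be e.g. m³.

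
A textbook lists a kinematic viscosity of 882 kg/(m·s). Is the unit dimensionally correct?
No

kinematic viscosity has SI base units: m^2 / s
kg/(m·s) does NOT reduce to m^2 / s; a valid unit for kinematic viscosity would be e.g. m²/s.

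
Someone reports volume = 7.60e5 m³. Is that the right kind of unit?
Yes

volume has SI base units: m^3
m³ reduces to the same SI base units, so it is a valid unit for volume.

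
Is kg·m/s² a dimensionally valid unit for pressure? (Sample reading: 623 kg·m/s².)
No

pressure has SI base units: kg / (m * s^2)
kg·m/s² does NOT reduce to kg / (m * s^2); a valid unit for pressure would be e.g. Pa.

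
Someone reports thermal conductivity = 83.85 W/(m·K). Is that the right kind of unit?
Yes

thermal conductivity has SI base units: kg * m / (s^3 * K)
W/(m·K) reduces to the same SI base units, so it is a valid unit for thermal conductivity.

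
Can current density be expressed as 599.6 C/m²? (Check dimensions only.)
No

current density has SI base units: A / m^2
C/m² does NOT reduce to A / m^2; a valid unit for current density would be e.g. A/m².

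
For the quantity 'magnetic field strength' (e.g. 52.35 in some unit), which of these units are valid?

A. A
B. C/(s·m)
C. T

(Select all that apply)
B

magnetic field strength has SI base units: A / m

Checking each option against A / m:
  A. A: ✗ does not match
  B. C/(s·m): ✓ matches
  C. T: ✗ does not match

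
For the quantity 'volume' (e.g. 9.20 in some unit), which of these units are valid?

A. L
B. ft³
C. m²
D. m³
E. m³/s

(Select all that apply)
A, B, D

volume has SI base units: m^3

Checking each option against m^3:
  A. L: ✓ matches
  B. ft³: ✓ matches
  C. m²: ✗ does not match
  D. m³: ✓ matches
  E. m³/s: ✗ does not match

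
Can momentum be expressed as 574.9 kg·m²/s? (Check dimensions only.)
No

momentum has SI base units: kg * m / s
kg·m²/s does NOT reduce to kg * m / s; a valid unit for momentum would be e.g. kg·m/s.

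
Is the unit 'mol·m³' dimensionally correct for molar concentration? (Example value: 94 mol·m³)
No

molar concentration has SI base units: mol / m^3
mol·m³ does NOT reduce to mol / m^3; a valid unit for molar concentration would be e.g. mol/m³.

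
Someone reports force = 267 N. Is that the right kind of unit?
Yes

force has SI base units: kg * m / s^2
N reduces to the same SI base units, so it is a valid unit for force.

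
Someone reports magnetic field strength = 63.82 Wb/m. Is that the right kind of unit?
No

magnetic field strength has SI base units: A / m
Wb/m does NOT reduce to A / m; a valid unit for magnetic field strength would be e.g. A/m.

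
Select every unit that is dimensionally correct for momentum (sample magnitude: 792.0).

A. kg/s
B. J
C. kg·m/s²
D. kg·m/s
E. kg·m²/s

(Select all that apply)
D

momentum has SI base units: kg * m / s

Checking each option against kg * m / s:
  A. kg/s: ✗ does not match
  B. J: ✗ does not match
  C. kg·m/s²: ✗ does not match
  D. kg·m/s: ✓ matches
  E. kg·m²/s: ✗ does not match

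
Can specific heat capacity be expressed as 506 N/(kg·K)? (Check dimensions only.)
No

specific heat capacity has SI base units: m^2 / (s^2 * K)
N/(kg·K) does NOT reduce to m^2 / (s^2 * K); a valid unit for specific heat capacity would be e.g. J/(kg·K).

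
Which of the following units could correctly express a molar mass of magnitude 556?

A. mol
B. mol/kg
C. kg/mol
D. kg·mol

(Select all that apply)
C

molar mass has SI base units: kg / mol

Checking each option against kg / mol:
  A. mol: ✗ does not match
  B. mol/kg: ✗ does not match
  C. kg/mol: ✓ matches
  D. kg·mol: ✗ does not match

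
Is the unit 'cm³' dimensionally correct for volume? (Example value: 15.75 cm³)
Yes

volume has SI base units: m^3
cm³ reduces to the same SI base units, so it is a valid unit for volume.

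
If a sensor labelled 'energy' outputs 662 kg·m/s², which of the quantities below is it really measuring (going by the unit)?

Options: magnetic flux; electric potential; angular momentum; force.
force

energy should have units dimensionally equivalent to kg * m^2 / s^2 (e.g. J).
The given unit 'kg·m/s²' reduces to kg * m / s^2. Of the listed options, that is the dimensionality of force.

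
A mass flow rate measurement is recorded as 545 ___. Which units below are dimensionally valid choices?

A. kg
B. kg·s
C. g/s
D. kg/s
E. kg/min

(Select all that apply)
C, D, E

mass flow rate has SI base units: kg / s

Checking each option against kg / s:
  A. kg: ✗ does not match
  B. kg·s: ✗ does not match
  C. g/s: ✓ matches
  D. kg/s: ✓ matches
  E. kg/min: ✓ matches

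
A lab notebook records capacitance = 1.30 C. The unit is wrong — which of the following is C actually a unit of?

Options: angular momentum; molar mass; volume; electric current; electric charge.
electric charge

capacitance should have units dimensionally equivalent to A^2 * s^4 / (kg * m^2) (e.g. F).
The given unit 'C' reduces to A * s. Of the listed options, that is the dimensionality of electric charge.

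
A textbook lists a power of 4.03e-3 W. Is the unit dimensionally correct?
Yes

power has SI base units: kg * m^2 / s^3
W reduces to the same SI base units, so it is a valid unit for power.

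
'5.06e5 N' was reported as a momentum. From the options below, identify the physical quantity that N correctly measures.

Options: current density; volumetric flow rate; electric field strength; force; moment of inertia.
force

momentum should have units dimensionally equivalent to kg * m / s (e.g. kg·m/s).
The given unit 'N' reduces to kg * m / s^2. Of the listed options, that is the dimensionality of force.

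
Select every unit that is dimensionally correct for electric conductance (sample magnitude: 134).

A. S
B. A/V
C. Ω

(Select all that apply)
A, B

electric conductance has SI base units: A^2 * s^3 / (kg * m^2)

Checking each option against A^2 * s^3 / (kg * m^2):
  A. S: ✓ matches
  B. A/V: ✓ matches
  C. Ω: ✗ does not match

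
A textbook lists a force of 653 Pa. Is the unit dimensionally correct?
No

force has SI base units: kg * m / s^2
Pa does NOT reduce to kg * m / s^2; a valid unit for force would be e.g. N.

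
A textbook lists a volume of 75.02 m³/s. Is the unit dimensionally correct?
No

volume has SI base units: m^3
m³/s does NOT reduce to m^3; a valid unit for volume would be e.g. m³.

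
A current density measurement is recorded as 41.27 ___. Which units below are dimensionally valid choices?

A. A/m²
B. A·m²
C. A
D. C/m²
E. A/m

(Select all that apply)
A

current density has SI base units: A / m^2

Checking each option against A / m^2:
  A. A/m²: ✓ matches
  B. A·m²: ✗ does not match
  C. A: ✗ does not match
  D. C/m²: ✗ does not match
  E. A/m: ✗ does not match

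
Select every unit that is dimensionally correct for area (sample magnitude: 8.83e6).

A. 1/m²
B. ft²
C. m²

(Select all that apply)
B, C

area has SI base units: m^2

Checking each option against m^2:
  A. 1/m²: ✗ does not match
  B. ft²: ✓ matches
  C. m²: ✓ matches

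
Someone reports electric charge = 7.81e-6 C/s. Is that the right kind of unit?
No

electric charge has SI base units: A * s
C/s does NOT reduce to A * s; a valid unit for electric charge would be e.g. C.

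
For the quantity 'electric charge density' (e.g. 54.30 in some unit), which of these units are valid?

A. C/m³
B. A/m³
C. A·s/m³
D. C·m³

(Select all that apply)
A, C

electric charge density has SI base units: A * s / m^3

Checking each option against A * s / m^3:
  A. C/m³: ✓ matches
  B. A/m³: ✗ does not match
  C. A·s/m³: ✓ matches
  D. C·m³: ✗ does not match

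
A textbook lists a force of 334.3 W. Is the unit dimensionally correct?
No

force has SI base units: kg * m / s^2
W does NOT reduce to kg * m / s^2; a valid unit for force would be e.g. N.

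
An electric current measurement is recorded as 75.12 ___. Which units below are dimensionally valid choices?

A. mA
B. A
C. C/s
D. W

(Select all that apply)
A, B, C

electric current has SI base units: A

Checking each option against A:
  A. mA: ✓ matches
  B. A: ✓ matches
  C. C/s: ✓ matches
  D. W: ✗ does not match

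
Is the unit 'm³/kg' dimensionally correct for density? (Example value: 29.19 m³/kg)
No

density has SI base units: kg / m^3
m³/kg does NOT reduce to kg / m^3; a valid unit for density would be e.g. kg/m³.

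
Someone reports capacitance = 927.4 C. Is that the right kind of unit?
No

capacitance has SI base units: A^2 * s^4 / (kg * m^2)
C does NOT reduce to A^2 * s^4 / (kg * m^2); a valid unit for capacitance would be e.g. F.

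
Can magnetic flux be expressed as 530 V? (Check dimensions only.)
No

magnetic flux has SI base units: kg * m^2 / (A * s^2)
V does NOT reduce to kg * m^2 / (A * s^2); a valid unit for magnetic flux would be e.g. Wb.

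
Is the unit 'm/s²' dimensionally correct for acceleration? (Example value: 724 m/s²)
Yes

acceleration has SI base units: m / s^2
m/s² reduces to the same SI base units, so it is a valid unit for acceleration.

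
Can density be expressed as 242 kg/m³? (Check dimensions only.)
Yes

density has SI base units: kg / m^3
kg/m³ reduces to the same SI base units, so it is a valid unit for density.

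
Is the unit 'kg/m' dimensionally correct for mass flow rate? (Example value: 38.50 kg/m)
No

mass flow rate has SI base units: kg / s
kg/m does NOT reduce to kg / s; a valid unit for mass flow rate would be e.g. kg/s.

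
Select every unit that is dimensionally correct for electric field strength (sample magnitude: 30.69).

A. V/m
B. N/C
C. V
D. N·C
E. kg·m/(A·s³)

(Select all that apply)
A, B, E

electric field strength has SI base units: kg * m / (A * s^3)

Checking each option against kg * m / (A * s^3):
  A. V/m: ✓ matches
  B. N/C: ✓ matches
  C. V: ✗ does not match
  D. N·C: ✗ does not match
  E. kg·m/(A·s³): ✓ matches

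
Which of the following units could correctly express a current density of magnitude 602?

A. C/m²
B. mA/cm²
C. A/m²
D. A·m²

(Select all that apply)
B, C

current density has SI base units: A / m^2

Checking each option against A / m^2:
  A. C/m²: ✗ does not match
  B. mA/cm²: ✓ matches
  C. A/m²: ✓ matches
  D. A·m²: ✗ does not match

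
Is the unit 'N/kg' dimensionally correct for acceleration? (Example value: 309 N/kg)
Yes

acceleration has SI base units: m / s^2
N/kg reduces to the same SI base units, so it is a valid unit for acceleration.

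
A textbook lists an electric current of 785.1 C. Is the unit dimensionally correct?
No

electric current has SI base units: A
C does NOT reduce to A; a valid unit for electric current would be e.g. A.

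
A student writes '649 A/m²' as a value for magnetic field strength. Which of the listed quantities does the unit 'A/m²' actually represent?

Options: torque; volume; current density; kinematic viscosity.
current density

magnetic field strength should have units dimensionally equivalent to A / m (e.g. A/m).
The given unit 'A/m²' reduces to A / m^2. Of the listed options, that is the dimensionality of current density.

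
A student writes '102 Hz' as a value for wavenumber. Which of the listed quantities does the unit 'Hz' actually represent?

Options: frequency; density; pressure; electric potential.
frequency

wavenumber should have units dimensionally equivalent to 1 / m (e.g. 1/m).
The given unit 'Hz' reduces to 1 / s. Of the listed options, that is the dimensionality of frequency.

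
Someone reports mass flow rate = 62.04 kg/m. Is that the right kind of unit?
No

mass flow rate has SI base units: kg / s
kg/m does NOT reduce to kg / s; a valid unit for mass flow rate would be e.g. kg/s.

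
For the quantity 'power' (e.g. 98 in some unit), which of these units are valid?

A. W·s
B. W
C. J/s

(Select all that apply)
B, C

power has SI base units: kg * m^2 / s^3

Checking each option against kg * m^2 / s^3:
  A. W·s: ✗ does not match
  B. W: ✓ matches
  C. J/s: ✓ matches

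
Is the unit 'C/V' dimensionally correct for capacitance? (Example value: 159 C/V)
Yes

capacitance has SI base units: A^2 * s^4 / (kg * m^2)
C/V reduces to the same SI base units, so it is a valid unit for capacitance.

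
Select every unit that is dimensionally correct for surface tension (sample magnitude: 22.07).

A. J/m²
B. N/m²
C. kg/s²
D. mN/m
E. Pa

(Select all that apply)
A, C, D

surface tension has SI base units: kg / s^2

Checking each option against kg / s^2:
  A. J/m²: ✓ matches
  B. N/m²: ✗ does not match
  C. kg/s²: ✓ matches
  D. mN/m: ✓ matches
  E. Pa: ✗ does not match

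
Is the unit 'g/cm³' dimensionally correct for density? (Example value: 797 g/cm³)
Yes

density has SI base units: kg / m^3
g/cm³ reduces to the same SI base units, so it is a valid unit for density.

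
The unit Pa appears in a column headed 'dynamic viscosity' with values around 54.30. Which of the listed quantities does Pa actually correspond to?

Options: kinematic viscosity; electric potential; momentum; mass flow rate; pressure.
pressure

dynamic viscosity should have units dimensionally equivalent to kg / (m * s) (e.g. Pa·s).
The given unit 'Pa' reduces to kg / (m * s^2). Of the listed options, that is the dimensionality of pressure.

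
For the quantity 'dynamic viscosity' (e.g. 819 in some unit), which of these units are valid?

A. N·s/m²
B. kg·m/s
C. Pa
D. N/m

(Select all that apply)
A

dynamic viscosity has SI base units: kg / (m * s)

Checking each option against kg / (m * s):
  A. N·s/m²: ✓ matches
  B. kg·m/s: ✗ does not match
  C. Pa: ✗ does not match
  D. N/m: ✗ does not match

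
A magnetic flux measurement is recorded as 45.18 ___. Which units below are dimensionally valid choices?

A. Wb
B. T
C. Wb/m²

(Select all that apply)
A

magnetic flux has SI base units: kg * m^2 / (A * s^2)

Checking each option against kg * m^2 / (A * s^2):
  A. Wb: ✓ matches
  B. T: ✗ does not match
  C. Wb/m²: ✗ does not match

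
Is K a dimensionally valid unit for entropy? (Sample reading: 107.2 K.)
No

entropy has SI base units: kg * m^2 / (s^2 * K)
K does NOT reduce to kg * m^2 / (s^2 * K); a valid unit for entropy would be e.g. J/K.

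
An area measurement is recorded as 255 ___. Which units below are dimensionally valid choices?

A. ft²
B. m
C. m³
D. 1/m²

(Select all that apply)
A

area has SI base units: m^2

Checking each option against m^2:
  A. ft²: ✓ matches
  B. m: ✗ does not match
  C. m³: ✗ does not match
  D. 1/m²: ✗ does not match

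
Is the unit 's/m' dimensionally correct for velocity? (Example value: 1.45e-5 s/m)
No

velocity has SI base units: m / s
s/m does NOT reduce to m / s; a valid unit for velocity would be e.g. m/s.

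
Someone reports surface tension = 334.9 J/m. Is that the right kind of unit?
No

surface tension has SI base units: kg / s^2
J/m does NOT reduce to kg / s^2; a valid unit for surface tension would be e.g. N/m.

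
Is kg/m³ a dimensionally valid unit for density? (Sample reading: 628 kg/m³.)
Yes

density has SI base units: kg / m^3
kg/m³ reduces to the same SI base units, so it is a valid unit for density.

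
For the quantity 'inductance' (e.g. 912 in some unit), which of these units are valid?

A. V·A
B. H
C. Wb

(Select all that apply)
B

inductance has SI base units: kg * m^2 / (A^2 * s^2)

Checking each option against kg * m^2 / (A^2 * s^2):
  A. V·A: ✗ does not match
  B. H: ✓ matches
  C. Wb: ✗ does not match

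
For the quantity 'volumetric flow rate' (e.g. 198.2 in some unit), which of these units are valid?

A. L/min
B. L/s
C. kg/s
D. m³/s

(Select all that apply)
A, B, D

volumetric flow rate has SI base units: m^3 / s

Checking each option against m^3 / s:
  A. L/min: ✓ matches
  B. L/s: ✓ matches
  C. kg/s: ✗ does not match
  D. m³/s: ✓ matches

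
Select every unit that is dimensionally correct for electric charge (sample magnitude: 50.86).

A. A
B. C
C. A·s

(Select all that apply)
B, C

electric charge has SI base units: A * s

Checking each option against A * s:
  A. A: ✗ does not match
  B. C: ✓ matches
  C. A·s: ✓ matches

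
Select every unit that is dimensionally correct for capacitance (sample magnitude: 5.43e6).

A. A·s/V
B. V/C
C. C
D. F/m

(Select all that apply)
A

capacitance has SI base units: A^2 * s^4 / (kg * m^2)

Checking each option against A^2 * s^4 / (kg * m^2):
  A. A·s/V: ✓ matches
  B. V/C: ✗ does not match
  C. C: ✗ does not match
  D. F/m: ✗ does not match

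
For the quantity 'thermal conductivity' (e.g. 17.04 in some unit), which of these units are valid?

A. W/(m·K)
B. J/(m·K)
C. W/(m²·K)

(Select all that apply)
A

thermal conductivity has SI base units: kg * m / (s^3 * K)

Checking each option against kg * m / (s^3 * K):
  A. W/(m·K): ✓ matches
  B. J/(m·K): ✗ does not match
  C. W/(m²·K): ✗ does not match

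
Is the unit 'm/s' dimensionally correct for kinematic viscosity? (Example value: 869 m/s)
No

kinematic viscosity has SI base units: m^2 / s
m/s does NOT reduce to m^2 / s; a valid unit for kinematic viscosity would be e.g. m²/s.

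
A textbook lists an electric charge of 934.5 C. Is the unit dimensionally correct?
Yes

electric charge has SI base units: A * s
C reduces to the same SI base units, so it is a valid unit for electric charge.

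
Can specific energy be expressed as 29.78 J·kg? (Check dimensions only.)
No

specific energy has SI base units: m^2 / s^2
J·kg does NOT reduce to m^2 / s^2; a valid unit for specific energy would be e.g. J/kg.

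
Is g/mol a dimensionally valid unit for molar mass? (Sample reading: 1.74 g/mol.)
Yes

molar mass has SI base units: kg / mol
g/mol reduces to the same SI base units, so it is a valid unit for molar mass.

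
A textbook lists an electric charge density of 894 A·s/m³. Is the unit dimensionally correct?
Yes

electric charge density has SI base units: A * s / m^3
A·s/m³ reduces to the same SI base units, so it is a valid unit for electric charge density.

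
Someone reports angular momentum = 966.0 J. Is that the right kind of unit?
No

angular momentum has SI base units: kg * m^2 / s
J does NOT reduce to kg * m^2 / s; a valid unit for angular momentum would be e.g. kg·m²/s.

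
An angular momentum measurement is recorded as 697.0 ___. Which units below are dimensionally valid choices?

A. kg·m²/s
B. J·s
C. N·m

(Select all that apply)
A, B

angular momentum has SI base units: kg * m^2 / s

Checking each option against kg * m^2 / s:
  A. kg·m²/s: ✓ matches
  B. J·s: ✓ matches
  C. N·m: ✗ does not match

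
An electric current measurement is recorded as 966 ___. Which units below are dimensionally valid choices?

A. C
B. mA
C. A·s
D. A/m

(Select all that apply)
B

electric current has SI base units: A

Checking each option against A:
  A. C: ✗ does not match
  B. mA: ✓ matches
  C. A·s: ✗ does not match
  D. A/m: ✗ does not match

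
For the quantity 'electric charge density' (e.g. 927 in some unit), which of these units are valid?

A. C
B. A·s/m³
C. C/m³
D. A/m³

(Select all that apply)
B, C

electric charge density has SI base units: A * s / m^3

Checking each option against A * s / m^3:
  A. C: ✗ does not match
  B. A·s/m³: ✓ matches
  C. C/m³: ✓ matches
  D. A/m³: ✗ does not match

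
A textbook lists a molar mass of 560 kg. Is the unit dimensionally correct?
No

molar mass has SI base units: kg / mol
kg does NOT reduce to kg / mol; a valid unit for molar mass would be e.g. kg/mol.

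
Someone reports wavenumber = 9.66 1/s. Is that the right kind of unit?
No

wavenumber has SI base units: 1 / m
1/s does NOT reduce to 1 / m; a valid unit for wavenumber would be e.g. 1/m.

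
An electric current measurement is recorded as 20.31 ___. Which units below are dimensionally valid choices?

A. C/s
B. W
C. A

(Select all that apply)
A, C

electric current has SI base units: A

Checking each option against A:
  A. C/s: ✓ matches
  B. W: ✗ does not match
  C. A: ✓ matches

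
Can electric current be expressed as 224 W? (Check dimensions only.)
No

electric current has SI base units: A
W does NOT reduce to A; a valid unit for electric current would be e.g. A.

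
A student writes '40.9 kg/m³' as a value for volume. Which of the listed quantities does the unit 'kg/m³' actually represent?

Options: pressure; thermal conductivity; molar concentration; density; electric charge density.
density

volume should have units dimensionally equivalent to m^3 (e.g. m³).
The given unit 'kg/m³' reduces to kg / m^3. Of the listed options, that is the dimensionality of density.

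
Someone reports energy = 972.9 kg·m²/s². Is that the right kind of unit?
Yes

energy has SI base units: kg * m^2 / s^2
kg·m²/s² reduces to the same SI base units, so it is a valid unit for energy.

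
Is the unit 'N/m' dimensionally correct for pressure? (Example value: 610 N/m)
No

pressure has SI base units: kg / (m * s^2)
N/m does NOT reduce to kg / (m * s^2); a valid unit for pressure would be e.g. Pa.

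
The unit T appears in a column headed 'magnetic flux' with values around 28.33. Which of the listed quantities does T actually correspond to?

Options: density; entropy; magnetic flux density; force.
magnetic flux density

magnetic flux should have units dimensionally equivalent to kg * m^2 / (A * s^2) (e.g. Wb).
The given unit 'T' reduces to kg / (A * s^2). Of the listed options, that is the dimensionality of magnetic flux density.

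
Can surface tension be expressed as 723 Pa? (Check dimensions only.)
No

surface tension has SI base units: kg / s^2
Pa does NOT reduce to kg / s^2; a valid unit for surface tension would be e.g. N/m.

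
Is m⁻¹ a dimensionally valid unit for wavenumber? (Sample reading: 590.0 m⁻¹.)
Yes

wavenumber has SI base units: 1 / m
m⁻¹ reduces to the same SI base units, so it is a valid unit for wavenumber.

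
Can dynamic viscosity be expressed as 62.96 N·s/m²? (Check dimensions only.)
Yes

dynamic viscosity has SI base units: kg / (m * s)
N·s/m² reduces to the same SI base units, so it is a valid unit for dynamic viscosity.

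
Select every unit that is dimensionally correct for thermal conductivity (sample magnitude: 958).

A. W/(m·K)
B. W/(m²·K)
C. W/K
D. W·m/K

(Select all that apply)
A

thermal conductivity has SI base units: kg * m / (s^3 * K)

Checking each option against kg * m / (s^3 * K):
  A. W/(m·K): ✓ matches
  B. W/(m²·K): ✗ does not match
  C. W/K: ✗ does not match
  D. W·m/K: ✗ does not match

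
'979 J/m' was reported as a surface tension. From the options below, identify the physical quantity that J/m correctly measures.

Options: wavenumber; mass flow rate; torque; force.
force

surface tension should have units dimensionally equivalent to kg / s^2 (e.g. N/m).
The given unit 'J/m' reduces to kg * m / s^2. Of the listed options, that is the dimensionality of force.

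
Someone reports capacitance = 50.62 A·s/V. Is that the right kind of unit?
Yes

capacitance has SI base units: A^2 * s^4 / (kg * m^2)
A·s/V reduces to the same SI base units, so it is a valid unit for capacitance.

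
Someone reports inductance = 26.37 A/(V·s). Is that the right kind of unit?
No

inductance has SI base units: kg * m^2 / (A^2 * s^2)
A/(V·s) does NOT reduce to kg * m^2 / (A^2 * s^2); a valid unit for inductance would be e.g. H.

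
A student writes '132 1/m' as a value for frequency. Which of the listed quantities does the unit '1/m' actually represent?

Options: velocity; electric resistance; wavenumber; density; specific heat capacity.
wavenumber

frequency should have units dimensionally equivalent to 1 / s (e.g. Hz).
The given unit '1/m' reduces to 1 / m. Of the listed options, that is the dimensionality of wavenumber.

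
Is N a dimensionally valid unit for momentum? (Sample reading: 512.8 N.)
No

momentum has SI base units: kg * m / s
N does NOT reduce to kg * m / s; a valid unit for momentum would be e.g. kg·m/s.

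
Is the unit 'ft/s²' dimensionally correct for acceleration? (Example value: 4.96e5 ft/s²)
Yes

acceleration has SI base units: m / s^2
ft/s² reduces to the same SI base units, so it is a valid unit for acceleration.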